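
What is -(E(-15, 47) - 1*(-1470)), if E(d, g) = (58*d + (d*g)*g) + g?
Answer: 32488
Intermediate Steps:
E(d, g) = g + 58*d + d*g² (E(d, g) = (58*d + d*g²) + g = g + 58*d + d*g²)
-(E(-15, 47) - 1*(-1470)) = -((47 + 58*(-15) - 15*47²) - 1*(-1470)) = -((47 - 870 - 15*2209) + 1470) = -((47 - 870 - 33135) + 1470) = -(-33958 + 1470) = -1*(-32488) = 32488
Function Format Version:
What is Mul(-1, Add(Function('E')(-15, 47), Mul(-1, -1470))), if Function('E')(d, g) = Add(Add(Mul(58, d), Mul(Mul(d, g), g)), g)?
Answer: 32488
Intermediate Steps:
Function('E')(d, g) = Add(g, Mul(58, d), Mul(d, Pow(g, 2))) (Function('E')(d, g) = Add(Add(Mul(58, d), Mul(d, Pow(g, 2))), g) = Add(g, Mul(58, d), Mul(d, Pow(g, 2))))
Mul(-1, Add(Function('E')(-15, 47), Mul(-1, -1470))) = Mul(-1, Add(Add(47, Mul(58, -15), Mul(-15, Pow(47, 2))), Mul(-1, -1470))) = Mul(-1, Add(Add(47, -870, Mul(-15, 2209)), 1470)) = Mul(-1, Add(Add(47, -870, -33135), 1470)) = Mul(-1, Add(-33958, 1470)) = Mul(-1, -32488) = 32488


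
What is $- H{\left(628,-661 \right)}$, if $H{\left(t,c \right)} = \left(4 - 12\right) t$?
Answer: $5024$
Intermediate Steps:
$H{\left(t,c \right)} = - 8 t$
$- H{\left(628,-661 \right)} = - \left(-8\right) 628 = \left(-1\right) \left(-5024\right) = 5024$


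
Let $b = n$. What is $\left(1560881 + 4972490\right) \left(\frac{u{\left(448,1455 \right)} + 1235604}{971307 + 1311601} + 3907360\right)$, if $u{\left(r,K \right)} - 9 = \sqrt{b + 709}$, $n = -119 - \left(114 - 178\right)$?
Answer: $\frac{58278614296935649903}{2282908} + \frac{6533371 \sqrt{654}}{2282908} \approx 2.5528 \cdot 10^{13}$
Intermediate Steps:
$n = -55$ ($n = -119 - -64 = -119 + 64 = -55$)
$b = -55$
$u{\left(r,K \right)} = 9 + \sqrt{654}$ ($u{\left(r,K \right)} = 9 + \sqrt{-55 + 709} = 9 + \sqrt{654}$)
$\left(1560881 + 4972490\right) \left(\frac{u{\left(448,1455 \right)} + 1235604}{971307 + 1311601} + 3907360\right) = \left(1560881 + 4972490\right) \left(\frac{\left(9 + \sqrt{654}\right) + 1235604}{971307 + 1311601} + 3907360\right) = 6533371 \left(\frac{1235613 + \sqrt{654}}{2282908} + 3907360\right) = 6533371 \left(\left(1235613 + \sqrt{654}\right) \frac{1}{2282908} + 3907360\right) = 6533371 \left(\left(\frac{1235613}{2282908} + \frac{\sqrt{654}}{2282908}\right) + 3907360\right) = 6533371 \left(\frac{8920144638493}{2282908} + \frac{\sqrt{654}}{2282908}\right) = \frac{58278614296935649903}{2282908} + \frac{6533371 \sqrt{654}}{2282908}$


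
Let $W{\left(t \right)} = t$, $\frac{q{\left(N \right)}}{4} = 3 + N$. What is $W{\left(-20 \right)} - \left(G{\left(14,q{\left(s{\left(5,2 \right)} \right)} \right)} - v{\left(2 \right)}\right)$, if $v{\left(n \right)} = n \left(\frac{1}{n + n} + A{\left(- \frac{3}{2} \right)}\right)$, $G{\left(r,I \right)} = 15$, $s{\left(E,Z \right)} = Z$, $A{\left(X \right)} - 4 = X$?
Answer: $- \frac{59}{2} \approx -29.5$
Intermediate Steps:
$A{\left(X \right)} = 4 + X$
$q{\left(N \right)} = 12 + 4 N$ ($q{\left(N \right)} = 4 \left(3 + N\right) = 12 + 4 N$)
$v{\left(n \right)} = n \left(\frac{5}{2} + \frac{1}{2 n}\right)$ ($v{\left(n \right)} = n \left(\frac{1}{n + n} + \left(4 - \frac{3}{2}\right)\right) = n \left(\frac{1}{2 n} + \left(4 - \frac{3}{2}\right)\right) = n \left(\frac{1}{2 n} + \frac{5}{2}\right) = n \left(\frac{5}{2} + \frac{1}{2 n}\right)$)
$W{\left(-20 \right)} - \left(G{\left(14,q{\left(s{\left(5,2 \right)} \right)} \right)} - v{\left(2 \right)}\right) = -20 - \left(15 - \left(\frac{1}{2} + \frac{5}{2} \cdot 2\right)\right) = -20 - \left(15 - \left(\frac{1}{2} + 5\right)\right) = -20 - \left(15 - \frac{11}{2}\right) = -20 - \frac{19}{2} = - \frac{59}{2}$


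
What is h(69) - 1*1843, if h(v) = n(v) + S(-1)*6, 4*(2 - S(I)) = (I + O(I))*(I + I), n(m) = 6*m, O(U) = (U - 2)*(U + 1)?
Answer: -1420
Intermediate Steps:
O(U) = (1 + U)*(-2 + U) (O(U) = (-2 + U)*(1 + U) = (1 + U)*(-2 + U))
S(I) = 2 - I*(-2 + I²)/2 (S(I) = 2 - (I + (-2 + I² - I))*(I + I)/4 = 2 - (-2 + I²)*2*I/4 = 2 - I*(-2 + I²)/2)
h(v) = 9 + 6*v (h(v) = 6*v + (2 - 1 - ½*(-1)³)*6 = 6*v + (2 - 1 - ½*(-1))*6 = 6*v + (2 - 1 + ½)*6 = 6*v + (3/2)*6 = 6*v + 9 = 9 + 6*v)
h(69) - 1*1843 = (9 + 6*69) - 1*1843 = (9 + 414) - 1843 = 423 - 1843 = -1420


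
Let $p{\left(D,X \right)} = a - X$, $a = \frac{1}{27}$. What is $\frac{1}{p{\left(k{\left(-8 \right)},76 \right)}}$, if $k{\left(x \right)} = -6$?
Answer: $- \frac{27}{2051} \approx -0.013164$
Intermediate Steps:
$a = \frac{1}{27} \approx 0.037037$
$p{\left(D,X \right)} = \frac{1}{27} - X$
$\frac{1}{p{\left(k{\left(-8 \right)},76 \right)}} = \frac{1}{\frac{1}{27} - 76} = \frac{1}{- \frac{2051}{27}} = - \frac{27}{2051}$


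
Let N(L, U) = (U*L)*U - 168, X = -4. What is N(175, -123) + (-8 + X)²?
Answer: 2647551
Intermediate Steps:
N(L, U) = -168 + L*U² (N(L, U) = (L*U)*U - 168 = L*U² - 168 = -168 + L*U²)
N(175, -123) + (-8 + X)² = (-168 + 175*(-123)²) + (-8 - 4)² = (-168 + 175*15129) + (-12)² = (-168 + 2647575) + 144 = 2647407 + 144 = 2647551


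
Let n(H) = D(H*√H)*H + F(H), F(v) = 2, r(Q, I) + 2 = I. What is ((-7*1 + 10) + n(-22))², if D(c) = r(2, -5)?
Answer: 25281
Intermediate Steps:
r(Q, I) = -2 + I
D(c) = -7 (D(c) = -2 - 5 = -7)
n(H) = 2 - 7*H (n(H) = -7*H + 2 = 2 - 7*H)
((-7*1 + 10) + n(-22))² = ((-7*1 + 10) + (2 - 7*(-22)))² = ((-7 + 10) + (2 + 154))² = (3 + 156)² = 159² = 25281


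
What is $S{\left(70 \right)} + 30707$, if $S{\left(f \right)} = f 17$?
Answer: $31897$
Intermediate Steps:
$S{\left(f \right)} = 17 f$
$S{\left(70 \right)} + 30707 = 17 \cdot 70 + 30707 = 1190 + 30707 = 31897$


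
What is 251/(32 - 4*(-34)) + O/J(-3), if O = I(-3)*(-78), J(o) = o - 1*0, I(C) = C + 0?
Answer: -12853/168 ≈ -76.506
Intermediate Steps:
I(C) = C
J(o) = o (J(o) = o + 0 = o)
O = 234 (O = -3*(-78) = 234)
251/(32 - 4*(-34)) + O/J(-3) = 251/(32 - 4*(-34)) + 234/(-3) = 251/(32 + 136) + 234*(-⅓) = 251/168 - 78 = -12853/168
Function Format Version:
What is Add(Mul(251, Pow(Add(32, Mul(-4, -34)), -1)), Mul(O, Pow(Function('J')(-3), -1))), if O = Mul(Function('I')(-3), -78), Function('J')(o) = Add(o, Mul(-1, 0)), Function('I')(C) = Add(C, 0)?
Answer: Rational(-12853, 168) ≈ -76.506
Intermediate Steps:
Function('I')(C) = C
Function('J')(o) = o (Function('J')(o) = Add(o, 0) = o)
O = 234 (O = Mul(-3, -78) = 234)
Add(Mul(251, Pow(Add(32, Mul(-4, -34)), -1)), Mul(O, Pow(Function('J')(-3), -1))) = Add(Mul(251, Pow(Add(32, Mul(-4, -34)), -1)), Mul(234, Pow(-3, -1))) = Add(Mul(251, Pow(Add(32, 136), -1)), Mul(234, Rational(-1, 3))) = Add(Mul(251, Pow(168, -1)), -78) = Add(Mul(251, Rational(1, 168)), -78) = Add(Rational(251, 168), -78) = Rational(-12853, 168)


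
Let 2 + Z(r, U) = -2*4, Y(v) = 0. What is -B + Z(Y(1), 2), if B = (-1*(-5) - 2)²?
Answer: -19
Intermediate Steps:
Z(r, U) = -10 (Z(r, U) = -2 - 2*4 = -2 - 8 = -10)
B = 9 (B = (5 - 2)² = 3² = 9)
-B + Z(Y(1), 2) = -1*9 - 10 = -9 - 10 = -19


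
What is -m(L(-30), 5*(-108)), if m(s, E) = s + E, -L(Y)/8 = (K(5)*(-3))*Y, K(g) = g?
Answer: 4140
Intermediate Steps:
L(Y) = 120*Y (L(Y) = -8*5*(-3)*Y = -(-120)*Y = 120*Y)
m(s, E) = E + s
-m(L(-30), 5*(-108)) = -(5*(-108) + 120*(-30)) = -(-540 - 3600) = -1*(-4140) = 4140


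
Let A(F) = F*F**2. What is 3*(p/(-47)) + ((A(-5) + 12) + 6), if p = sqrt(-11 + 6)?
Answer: -107 - 3*I*sqrt(5)/47 ≈ -107.0 - 0.14273*I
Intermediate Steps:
p = I*sqrt(5) (p = sqrt(-5) = I*sqrt(5) ≈ 2.2361*I)
A(F) = F**3
3*(p/(-47)) + ((A(-5) + 12) + 6) = 3*((I*sqrt(5))/(-47)) + (((-5)**3 + 12) + 6) = 3*((I*sqrt(5))*(-1/47)) + ((-125 + 12) + 6) = 3*(-I*sqrt(5)/47) + (-113 + 6) = -3*I*sqrt(5)/47 - 107 = -107 - 3*I*sqrt(5)/47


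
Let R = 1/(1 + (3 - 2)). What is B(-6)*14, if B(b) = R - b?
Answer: 91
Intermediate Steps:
R = ½ (R = 1/(1 + 1) = 1/2 = ½ ≈ 0.50000)
B(b) = ½ - b
B(-6)*14 = (½ - 1*(-6))*14 = (½ + 6)*14 = (13/2)*14 = 91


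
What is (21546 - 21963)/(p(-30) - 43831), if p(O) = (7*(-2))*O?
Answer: 417/43411 ≈ 0.0096059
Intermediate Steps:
p(O) = -14*O
(21546 - 21963)/(p(-30) - 43831) = (21546 - 21963)/(-14*(-30) - 43831) = -417/(420 - 43831) = -417/(-43411) = -417*(-1/43411) = 417/43411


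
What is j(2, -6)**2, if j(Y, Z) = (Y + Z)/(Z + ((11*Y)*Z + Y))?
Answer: 1/1156 ≈ 0.00086505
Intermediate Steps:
j(Y, Z) = (Y + Z)/(Y + Z + 11*Y*Z) (j(Y, Z) = (Y + Z)/(Z + (11*Y*Z + Y)) = (Y + Z)/(Z + (Y + 11*Y*Z)) = (Y + Z)/(Y + Z + 11*Y*Z))
j(2, -6)**2 = ((2 - 6)/(2 - 6 + 11*2*(-6)))**2 = (-4/(2 - 6 - 132))**2 = (-4/(-136))**2 = (-1/136*(-4))**2 = (1/34)**2 = 1/1156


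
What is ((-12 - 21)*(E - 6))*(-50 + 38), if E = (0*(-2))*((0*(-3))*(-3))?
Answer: -2376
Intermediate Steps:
E = 0 (E = 0*(0*(-3)) = 0*0 = 0)
((-12 - 21)*(E - 6))*(-50 + 38) = ((-12 - 21)*(0 - 6))*(-50 + 38) = -33*(-6)*(-12) = 198*(-12) = -2376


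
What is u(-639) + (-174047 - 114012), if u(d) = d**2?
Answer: 120262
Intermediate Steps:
u(-639) + (-174047 - 114012) = (-639)**2 + (-174047 - 114012) = 408321 - 288059 = 120262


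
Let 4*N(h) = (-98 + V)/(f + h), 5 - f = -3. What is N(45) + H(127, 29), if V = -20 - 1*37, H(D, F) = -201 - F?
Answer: -48915/212 ≈ -230.73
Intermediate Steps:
f = 8 (f = 5 - 1*(-3) = 5 + 3 = 8)
V = -57 (V = -20 - 37 = -57)
N(h) = -155/(4*(8 + h)) (N(h) = ((-98 - 57)/(8 + h))/4 = (-155/(8 + h))/4 = -155/(4*(8 + h)))
N(45) + H(127, 29) = -155/(32 + 4*45) + (-201 - 1*29) = -155/(32 + 180) + (-201 - 29) = -155/212 - 230 = -48915/212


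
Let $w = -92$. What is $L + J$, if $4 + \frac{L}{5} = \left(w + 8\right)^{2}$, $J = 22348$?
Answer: $57608$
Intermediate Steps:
$L = 35260$ ($L = -20 + 5 \left(-92 + 8\right)^{2} = -20 + 5 \left(-84\right)^{2} = -20 + 5 \cdot 7056 = -20 + 35280 = 35260$)
$L + J = 35260 + 22348 = 57608$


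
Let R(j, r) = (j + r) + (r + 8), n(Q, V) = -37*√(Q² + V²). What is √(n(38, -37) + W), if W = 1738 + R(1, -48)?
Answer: √(1651 - 37*√2813) ≈ 17.646*I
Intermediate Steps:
R(j, r) = 8 + j + 2*r (R(j, r) = (j + r) + (8 + r) = 8 + j + 2*r)
W = 1651 (W = 1738 + (8 + 1 + 2*(-48)) = 1738 + (8 + 1 - 96) = 1738 - 87 = 1651)
√(n(38, -37) + W) = √(-37*√(38² + (-37)²) + 1651) = √(-37*√(1444 + 1369) + 1651) = √(-37*√2813 + 1651) = √(1651 - 37*√2813)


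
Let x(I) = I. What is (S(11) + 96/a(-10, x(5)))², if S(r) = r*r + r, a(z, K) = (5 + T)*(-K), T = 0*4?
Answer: 10265616/625 ≈ 16425.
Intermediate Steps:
T = 0
a(z, K) = -5*K (a(z, K) = (5 + 0)*(-K) = 5*(-K) = -5*K)
S(r) = r + r² (S(r) = r² + r = r + r²)
(S(11) + 96/a(-10, x(5)))² = (11*(1 + 11) + 96/((-5*5)))² = (11*12 + 96/(-25))² = (132 + 96*(-1/25))² = (132 - 96/25)² = (3204/25)² = 10265616/625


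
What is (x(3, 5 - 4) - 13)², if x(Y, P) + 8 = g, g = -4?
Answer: 625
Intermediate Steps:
x(Y, P) = -12 (x(Y, P) = -8 - 4 = -12)
(x(3, 5 - 4) - 13)² = (-12 - 13)² = (-25)² = 625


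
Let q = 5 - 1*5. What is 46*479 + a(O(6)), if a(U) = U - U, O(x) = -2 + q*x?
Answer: 22034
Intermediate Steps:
q = 0 (q = 5 - 5 = 0)
O(x) = -2 (O(x) = -2 + 0*x = -2 + 0 = -2)
a(U) = 0
46*479 + a(O(6)) = 46*479 + 0 = 22034 + 0 = 22034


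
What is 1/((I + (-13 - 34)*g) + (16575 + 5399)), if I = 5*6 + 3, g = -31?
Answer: 1/23464 ≈ 4.2618e-5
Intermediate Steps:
I = 33 (I = 30 + 3 = 33)
1/((I + (-13 - 34)*g) + (16575 + 5399)) = 1/((33 + (-13 - 34)*(-31)) + (16575 + 5399)) = 1/((33 - 47*(-31)) + 21974) = 1/((33 + 1457) + 21974) = 1/(1490 + 21974) = 1/23464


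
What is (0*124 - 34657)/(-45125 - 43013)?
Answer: 34657/88138 ≈ 0.39321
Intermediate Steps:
(0*124 - 34657)/(-45125 - 43013) = (0 - 34657)/(-88138) = -34657*(-1/88138) = 34657/88138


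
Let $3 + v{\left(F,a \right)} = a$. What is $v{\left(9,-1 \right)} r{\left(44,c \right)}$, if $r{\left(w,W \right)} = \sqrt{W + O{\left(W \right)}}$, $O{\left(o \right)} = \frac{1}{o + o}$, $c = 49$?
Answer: $- \frac{2 \sqrt{9606}}{7} \approx -28.003$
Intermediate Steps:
$O{\left(o \right)} = \frac{1}{2 o}$
$v{\left(F,a \right)} = -3 + a$
$r{\left(w,W \right)} = \sqrt{W + \frac{1}{2 W}}$
$v{\left(9,-1 \right)} r{\left(44,c \right)} = \left(-3 - 1\right) \frac{\sqrt{\frac{2}{49} + 4 \cdot 49}}{2} = - 4 \frac{\sqrt{2 \cdot \frac{1}{49} + 196}}{2} = - 4 \frac{\sqrt{\frac{2}{49} + 196}}{2} = - 4 \frac{\sqrt{\frac{9606}{49}}}{2} = - 4 \frac{\frac{1}{7} \sqrt{9606}}{2} = - 4 \frac{\sqrt{9606}}{14} = - \frac{2 \sqrt{9606}}{7}$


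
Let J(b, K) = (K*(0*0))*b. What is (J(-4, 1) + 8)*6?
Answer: 48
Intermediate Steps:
J(b, K) = 0 (J(b, K) = (K*0)*b = 0*b = 0)
(J(-4, 1) + 8)*6 = (0 + 8)*6 = 8*6 = 48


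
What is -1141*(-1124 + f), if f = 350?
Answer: 883134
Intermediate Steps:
-1141*(-1124 + f) = -1141*(-1124 + 350) = -1141*(-774) = 883134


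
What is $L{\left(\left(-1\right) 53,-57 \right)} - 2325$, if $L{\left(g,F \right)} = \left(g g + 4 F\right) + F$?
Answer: $199$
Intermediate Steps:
$L{\left(g,F \right)} = g^{2} + 5 F$ ($L{\left(g,F \right)} = \left(g^{2} + 4 F\right) + F = g^{2} + 5 F$)
$L{\left(\left(-1\right) 53,-57 \right)} - 2325 = \left(\left(\left(-1\right) 53\right)^{2} + 5 \left(-57\right)\right) - 2325 = \left(\left(-53\right)^{2} - 285\right) - 2325 = \left(2809 - 285\right) - 2325 = 2524 - 2325 = 199$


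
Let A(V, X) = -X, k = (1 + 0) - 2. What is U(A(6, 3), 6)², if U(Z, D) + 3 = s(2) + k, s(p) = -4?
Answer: 64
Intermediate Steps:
k = -1 (k = 1 - 2 = -1)
U(Z, D) = -8 (U(Z, D) = -3 + (-4 - 1) = -3 - 5 = -8)
U(A(6, 3), 6)² = (-8)² = 64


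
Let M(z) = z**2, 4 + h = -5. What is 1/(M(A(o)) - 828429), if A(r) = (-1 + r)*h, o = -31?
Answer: -1/745485 ≈ -1.3414e-6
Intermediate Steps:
h = -9 (h = -4 - 5 = -9)
A(r) = 9 - 9*r (A(r) = (-1 + r)*(-9) = 9 - 9*r)
1/(M(A(o)) - 828429) = 1/((9 - 9*(-31))**2 - 828429) = 1/((9 + 279)**2 - 828429) = 1/(288**2 - 828429) = 1/(82944 - 828429) = 1/(-745485) = -1/745485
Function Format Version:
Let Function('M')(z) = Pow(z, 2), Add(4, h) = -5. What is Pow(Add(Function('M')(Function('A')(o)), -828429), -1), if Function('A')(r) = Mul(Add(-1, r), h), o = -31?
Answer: Rational(-1, 745485) ≈ -1.3414e-6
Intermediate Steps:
h = -9 (h = Add(-4, -5) = -9)
Function('A')(r) = Add(9, Mul(-9, r)) (Function('A')(r) = Mul(Add(-1, r), -9) = Add(9, Mul(-9, r)))
Pow(Add(Function('M')(Function('A')(o)), -828429), -1) = Pow(Add(Pow(Add(9, Mul(-9, -31)), 2), -828429), -1) = Pow(Add(Pow(Add(9, 279), 2), -828429), -1) = Pow(Add(Pow(288, 2), -828429), -1) = Pow(Add(82944, -828429), -1) = Pow(-745485, -1) = Rational(-1, 745485)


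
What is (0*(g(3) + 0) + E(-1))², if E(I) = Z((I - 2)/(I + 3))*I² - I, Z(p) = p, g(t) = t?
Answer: ¼ ≈ 0.25000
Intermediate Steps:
E(I) = -I + I²*(-2 + I)/(3 + I) (E(I) = ((I - 2)/(I + 3))*I² - I = ((-2 + I)/(3 + I))*I² - I = I²*(-2 + I)/(3 + I) - I = -I + I²*(-2 + I)/(3 + I))
(0*(g(3) + 0) + E(-1))² = (0*(3 + 0) - (-3 - 1*(-1) - (-2 - 1))/(3 - 1))² = (0*3 - 1*(-3 + 1 - 1*(-3))/2)² = (0 - 1*½*(-3 + 1 + 3))² = (0 - 1*½*1)² = (0 - ½)² = (-½)² = ¼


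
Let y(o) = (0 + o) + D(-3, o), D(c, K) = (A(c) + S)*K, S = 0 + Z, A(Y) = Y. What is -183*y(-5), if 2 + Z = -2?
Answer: -5490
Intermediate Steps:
Z = -4 (Z = -2 - 2 = -4)
S = -4 (S = 0 - 4 = -4)
D(c, K) = K*(-4 + c) (D(c, K) = (c - 4)*K = (-4 + c)*K = K*(-4 + c))
y(o) = -6*o (y(o) = (0 + o) + o*(-4 - 3) = o + o*(-7) = o - 7*o = -6*o)
-183*y(-5) = -(-1098)*(-5) = -183*30 = -5490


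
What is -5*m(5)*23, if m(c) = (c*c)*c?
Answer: -14375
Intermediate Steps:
m(c) = c³ (m(c) = c²*c = c³)
-5*m(5)*23 = -5*5³*23 = -5*125*23 = -625*23 = -14375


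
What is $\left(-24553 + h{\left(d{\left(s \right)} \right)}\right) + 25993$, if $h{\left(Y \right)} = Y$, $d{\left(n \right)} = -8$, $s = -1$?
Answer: $1432$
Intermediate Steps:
$\left(-24553 + h{\left(d{\left(s \right)} \right)}\right) + 25993 = \left(-24553 - 8\right) + 25993 = -24561 + 25993 = 1432$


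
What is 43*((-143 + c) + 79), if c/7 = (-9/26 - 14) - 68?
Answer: -715993/26 ≈ -27538.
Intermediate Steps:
c = -14987/26 (c = 7*((-9/26 - 14) - 68) = 7*(-373/26 - 68) = 7*(-2141/26) = -14987/26 ≈ -576.42)
43*((-143 + c) + 79) = 43*((-143 - 14987/26) + 79) = 43*(-18705/26 + 79) = 43*(-16651/26) = -715993/26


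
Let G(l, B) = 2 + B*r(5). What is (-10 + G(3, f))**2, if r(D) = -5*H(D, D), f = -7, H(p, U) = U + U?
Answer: 116964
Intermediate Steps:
H(p, U) = 2*U
r(D) = -10*D
G(l, B) = 2 - 50*B (G(l, B) = 2 + B*(-10*5) = 2 + B*(-50) = 2 - 50*B)
(-10 + G(3, f))**2 = (-10 + (2 - 50*(-7)))**2 = (-10 + (2 + 350))**2 = (-10 + 352)**2 = 342**2 = 116964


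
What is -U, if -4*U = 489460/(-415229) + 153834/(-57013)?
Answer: -45890960483/47346901954 ≈ -0.96925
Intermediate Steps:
U = 45890960483/47346901954 (U = -(489460/(-415229) + 153834/(-57013))/4 = -(489460*(-1/415229) + 153834*(-1/57013))/4 = -(-489460/415229 - 153834/57013)/4 = -¼*(-91781920966/23673450977) = 45890960483/47346901954 ≈ 0.96925)
-U = -1*45890960483/47346901954 = -45890960483/47346901954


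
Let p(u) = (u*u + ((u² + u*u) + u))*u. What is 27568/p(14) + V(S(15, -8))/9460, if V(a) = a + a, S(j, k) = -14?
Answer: 378717/115885 ≈ 3.2680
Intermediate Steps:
V(a) = 2*a
p(u) = u*(u + 3*u²) (p(u) = (u² + ((u² + u²) + u))*u = (u² + (2*u² + u))*u = (u² + (u + 2*u²))*u = (u + 3*u²)*u = u*(u + 3*u²))
27568/p(14) + V(S(15, -8))/9460 = 27568/((14²*(1 + 3*14))) + (2*(-14))/9460 = 27568/((196*(1 + 42))) - 28*1/9460 = 27568/((196*43)) - 7/2365 = 27568/8428 - 7/2365 = 27568*(1/8428) - 7/2365 = 6892/2107 - 7/2365 = 378717/115885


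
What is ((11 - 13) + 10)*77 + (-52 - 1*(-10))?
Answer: 574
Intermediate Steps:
((11 - 13) + 10)*77 + (-52 - 1*(-10)) = (-2 + 10)*77 + (-52 + 10) = 8*77 - 42 = 616 - 42 = 574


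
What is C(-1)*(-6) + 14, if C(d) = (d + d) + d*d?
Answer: 20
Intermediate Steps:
C(d) = d² + 2*d (C(d) = 2*d + d² = d² + 2*d)
C(-1)*(-6) + 14 = -(2 - 1)*(-6) + 14 = -1*1*(-6) + 14 = -1*(-6) + 14 = 6 + 14 = 20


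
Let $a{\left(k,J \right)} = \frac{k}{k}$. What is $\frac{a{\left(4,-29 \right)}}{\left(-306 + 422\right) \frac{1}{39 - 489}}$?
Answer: $- \frac{225}{58} \approx -3.8793$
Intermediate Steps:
$a{\left(k,J \right)} = 1$
$\frac{a{\left(4,-29 \right)}}{\left(-306 + 422\right) \frac{1}{39 - 489}} = 1 \frac{1}{\left(-306 + 422\right) \frac{1}{39 - 489}} = 1 \frac{1}{116 \frac{1}{-450}} = 1 \frac{1}{116 \left(- \frac{1}{450}\right)} = 1 \frac{1}{- \frac{58}{225}} = 1 \left(- \frac{225}{58}\right) = - \frac{225}{58}$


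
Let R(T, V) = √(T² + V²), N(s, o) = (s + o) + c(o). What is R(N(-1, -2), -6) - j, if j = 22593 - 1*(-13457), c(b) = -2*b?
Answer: -36050 + √37 ≈ -36044.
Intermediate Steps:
N(s, o) = s - o (N(s, o) = (s + o) - 2*o = (o + s) - 2*o = s - o)
j = 36050 (j = 22593 + 13457 = 36050)
R(N(-1, -2), -6) - j = √((-1 - 1*(-2))² + (-6)²) - 1*36050 = √((-1 + 2)² + 36) - 36050 = √(1² + 36) - 36050 = √(1 + 36) - 36050 = √37 - 36050 = -36050 + √37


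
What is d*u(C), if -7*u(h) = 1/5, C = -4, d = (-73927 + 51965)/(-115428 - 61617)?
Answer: -21962/6196575 ≈ -0.0035442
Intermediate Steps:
d = 21962/177045 (d = -21962/(-177045) = -21962*(-1/177045) = 21962/177045 ≈ 0.12405)
u(h) = -1/35 (u(h) = -⅐/5 = -⅐*⅕ = -1/35)
d*u(C) = (21962/177045)*(-1/35) = -21962/6196575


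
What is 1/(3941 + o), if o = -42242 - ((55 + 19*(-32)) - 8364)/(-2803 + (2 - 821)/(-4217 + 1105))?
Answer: -8722117/334093552921 ≈ -2.6107e-5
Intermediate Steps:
o = -368467416018/8722117 (o = -42242 - ((55 - 608) - 8364)/(-2803 - 819/(-3112)) = -42242 - (-553 - 8364)/(-2803 - 819*(-1/3112)) = -42242 - (-8917)/(-2803 + 819/3112) = -42242 - (-8917)/(-8722117/3112) = -42242 - (-8917)*(-3112)/8722117 = -42242 - 1*27749704/8722117 = -42242 - 27749704/8722117 = -368467416018/8722117 ≈ -42245.)
1/(3941 + o) = 1/(3941 - 368467416018/8722117) = 1/(-334093552921/8722117) = -8722117/334093552921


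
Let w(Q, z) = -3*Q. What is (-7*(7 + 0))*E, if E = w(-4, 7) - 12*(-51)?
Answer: -30576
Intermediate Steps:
E = 624 (E = -3*(-4) - 12*(-51) = 12 + 612 = 624)
(-7*(7 + 0))*E = -7*(7 + 0)*624 = -7*7*624 = -49*624 = -30576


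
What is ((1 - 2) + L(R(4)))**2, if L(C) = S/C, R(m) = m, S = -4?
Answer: 4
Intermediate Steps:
L(C) = -4/C
((1 - 2) + L(R(4)))**2 = ((1 - 2) - 4/4)**2 = (-1 - 4*1/4)**2 = (-1 - 1)**2 = (-2)**2 = 4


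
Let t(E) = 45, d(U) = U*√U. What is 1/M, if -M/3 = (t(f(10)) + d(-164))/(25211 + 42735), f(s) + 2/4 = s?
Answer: -1019190/4412969 - 22286288*I*√41/13238907 ≈ -0.23095 - 10.779*I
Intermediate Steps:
f(s) = -½ + s
d(U) = U^(3/2)
M = -135/67946 + 492*I*√41/33973 (M = -3*(45 + (-164)^(3/2))/(25211 + 42735) = -3*(45 - 328*I*√41)/67946 = -3*(45/67946 - 164*I*√41/33973) = -135/67946 + 492*I*√41/33973 ≈ -0.0019869 + 0.092731*I)
1/M = 1/(-135/67946 + 492*I*√41/33973)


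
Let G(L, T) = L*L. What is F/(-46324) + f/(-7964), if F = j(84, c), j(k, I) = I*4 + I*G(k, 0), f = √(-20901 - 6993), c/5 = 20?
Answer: -176500/11581 - I*√27894/7964 ≈ -15.24 - 0.020971*I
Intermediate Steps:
c = 100 (c = 5*20 = 100)
G(L, T) = L²
f = I*√27894 (f = √(-27894) = I*√27894 ≈ 167.01*I)
j(k, I) = 4*I + I*k² (j(k, I) = I*4 + I*k² = 4*I + I*k²)
F = 706000 (F = 100*(4 + 84²) = 100*(4 + 7056) = 100*7060 = 706000)
F/(-46324) + f/(-7964) = 706000/(-46324) + (I*√27894)/(-7964) = 706000*(-1/46324) + (I*√27894)*(-1/7964) = -176500/11581 - I*√27894/7964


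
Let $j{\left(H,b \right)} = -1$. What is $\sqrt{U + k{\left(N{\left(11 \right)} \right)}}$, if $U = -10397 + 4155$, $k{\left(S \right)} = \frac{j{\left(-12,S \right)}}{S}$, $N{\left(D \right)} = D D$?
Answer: $\frac{i \sqrt{755283}}{11} \approx 79.006 i$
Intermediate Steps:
$N{\left(D \right)} = D^{2}$
$k{\left(S \right)} = - \frac{1}{S}$
$U = -6242$
$\sqrt{U + k{\left(N{\left(11 \right)} \right)}} = \sqrt{-6242 - \frac{1}{11^{2}}} = \sqrt{-6242 - \frac{1}{121}} = \sqrt{- \frac{755283}{121}} = \frac{i \sqrt{755283}}{11}$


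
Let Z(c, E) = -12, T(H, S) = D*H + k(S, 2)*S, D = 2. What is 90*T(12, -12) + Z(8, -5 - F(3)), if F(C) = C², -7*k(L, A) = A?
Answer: 17196/7 ≈ 2456.6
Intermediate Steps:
k(L, A) = -A/7
T(H, S) = 2*H - 2*S/7 (T(H, S) = 2*H + (-⅐*2)*S = 2*H - 2*S/7)
90*T(12, -12) + Z(8, -5 - F(3)) = 90*(2*12 - 2/7*(-12)) - 12 = 90*(24 + 24/7) - 12 = 90*(192/7) - 12 = 17280/7 - 12 = 17196/7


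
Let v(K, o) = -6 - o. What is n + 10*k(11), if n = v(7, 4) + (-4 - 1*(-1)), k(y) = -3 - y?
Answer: -153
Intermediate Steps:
n = -13 (n = (-6 - 1*4) + (-4 - 1*(-1)) = (-6 - 4) + (-4 + 1) = -10 - 3 = -13)
n + 10*k(11) = -13 + 10*(-3 - 1*11) = -13 + 10*(-3 - 11) = -13 + 10*(-14) = -13 - 140 = -153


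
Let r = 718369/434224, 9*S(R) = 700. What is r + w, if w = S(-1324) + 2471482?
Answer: 9658901621833/3908016 ≈ 2.4716e+6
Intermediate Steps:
S(R) = 700/9 (S(R) = (⅑)*700 = 700/9)
r = 718369/434224 (r = 718369*(1/434224) = 718369/434224 ≈ 1.6544)
w = 22244038/9 (w = 700/9 + 2471482 = 22244038/9 ≈ 2.4716e+6)
r + w = 718369/434224 + 22244038/9 = 9658901621833/3908016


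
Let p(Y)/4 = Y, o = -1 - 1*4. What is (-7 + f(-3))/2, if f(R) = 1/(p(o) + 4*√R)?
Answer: -789/224 - I*√3/224 ≈ -3.5223 - 0.0077324*I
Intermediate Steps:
o = -5 (o = -1 - 4 = -5)
p(Y) = 4*Y
f(R) = 1/(-20 + 4*√R) (f(R) = 1/(4*(-5) + 4*√R) = 1/(-20 + 4*√R))
(-7 + f(-3))/2 = (-7 + 1/(4*(-5 + √(-3))))/2 = (-7 + 1/(4*(-5 + I*√3)))/2 = -7/2 + 1/(8*(-5 + I*√3))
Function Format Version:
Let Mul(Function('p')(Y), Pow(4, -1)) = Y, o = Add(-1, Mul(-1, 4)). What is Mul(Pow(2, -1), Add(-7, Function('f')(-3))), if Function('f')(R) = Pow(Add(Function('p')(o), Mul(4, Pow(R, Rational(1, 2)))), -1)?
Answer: Add(Rational(-789, 224), Mul(Rational(-1, 224), I, Pow(3, Rational(1, 2)))) ≈ Add(-3.5223, Mul(-0.0077324, I))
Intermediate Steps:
o = -5 (o = Add(-1, -4) = -5)
Function('p')(Y) = Mul(4, Y)
Function('f')(R) = Pow(Add(-20, Mul(4, Pow(R, Rational(1, 2)))), -1) (Function('f')(R) = Pow(Add(Mul(4, -5), Mul(4, Pow(R, Rational(1, 2)))), -1) = Pow(Add(-20, Mul(4, Pow(R, Rational(1, 2)))), -1))
Mul(Pow(2, -1), Add(-7, Function('f')(-3))) = Mul(Pow(2, -1), Add(-7, Mul(Rational(1, 4), Pow(Add(-5, Pow(-3, Rational(1, 2))), -1)))) = Mul(Rational(1, 2), Add(-7, Mul(Rational(1, 4), Pow(Add(-5, Mul(I, Pow(3, Rational(1, 2)))), -1)))) = Add(Rational(-7, 2), Mul(Rational(1, 8), Pow(Add(-5, Mul(I, Pow(3, Rational(1, 2)))), -1)))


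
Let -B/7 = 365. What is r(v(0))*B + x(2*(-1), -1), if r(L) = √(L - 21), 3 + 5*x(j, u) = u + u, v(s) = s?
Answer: -1 - 2555*I*√21 ≈ -1.0 - 11708.0*I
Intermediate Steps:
B = -2555 (B = -7*365 = -2555)
x(j, u) = -⅗ + 2*u/5 (x(j, u) = -⅗ + (u + u)/5 = -⅗ + (2*u)/5 = -⅗ + 2*u/5)
r(L) = √(-21 + L)
r(v(0))*B + x(2*(-1), -1) = √(-21 + 0)*(-2555) + (-⅗ + (⅖)*(-1)) = √(-21)*(-2555) + (-⅗ - ⅖) = (I*√21)*(-2555) - 1 = -2555*I*√21 - 1 = -1 - 2555*I*√21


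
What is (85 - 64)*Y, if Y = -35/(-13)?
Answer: 735/13 ≈ 56.538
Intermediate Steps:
Y = 35/13 (Y = -35*(-1/13) = 35/13 ≈ 2.6923)
(85 - 64)*Y = (85 - 64)*(35/13) = 21*(35/13) = 735/13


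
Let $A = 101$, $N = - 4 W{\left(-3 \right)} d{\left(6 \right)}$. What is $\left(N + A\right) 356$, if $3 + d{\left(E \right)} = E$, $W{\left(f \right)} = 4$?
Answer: $18868$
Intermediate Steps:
$d{\left(E \right)} = -3 + E$
$N = -48$ ($N = \left(-4\right) 4 \left(-3 + 6\right) = \left(-16\right) 3 = -48$)
$\left(N + A\right) 356 = \left(-48 + 101\right) 356 = 53 \cdot 356 = 18868$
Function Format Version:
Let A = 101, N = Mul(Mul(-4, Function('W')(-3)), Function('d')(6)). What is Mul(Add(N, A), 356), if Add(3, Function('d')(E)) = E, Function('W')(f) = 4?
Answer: 18868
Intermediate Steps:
Function('d')(E) = Add(-3, E)
N = -48 (N = Mul(Mul(-4, 4), Add(-3, 6)) = Mul(-16, 3) = -48)
Mul(Add(N, A), 356) = Mul(Add(-48, 101), 356) = Mul(53, 356) = 18868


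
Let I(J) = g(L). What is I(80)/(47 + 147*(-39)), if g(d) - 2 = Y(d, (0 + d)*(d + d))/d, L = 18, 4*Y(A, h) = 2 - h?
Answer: 251/204696 ≈ 0.0012262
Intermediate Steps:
Y(A, h) = 1/2 - h/4 (Y(A, h) = (2 - h)/4 = 1/2 - h/4)
g(d) = 2 + (1/2 - d**2/2)/d (g(d) = 2 + (1/2 - (0 + d)*(d + d)/4)/d = 2 + (1/2 - d*2*d/4)/d = 2 + (1/2 - d**2/2)/d)
I(J) = -251/36 (I(J) = 2 + (1/2)/18 - 1/2*18 = 2 + (1/2)*(1/18) - 9 = 2 + 1/36 - 9 = -251/36)
I(80)/(47 + 147*(-39)) = -251/(36*(47 + 147*(-39))) = -251/(36*(47 - 5733)) = -251/36/(-5686) = -251/36*(-1/5686) = 251/204696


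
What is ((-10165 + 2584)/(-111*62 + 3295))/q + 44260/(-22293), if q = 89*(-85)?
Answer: -1201193093533/604935156915 ≈ -1.9857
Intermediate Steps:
q = -7565
((-10165 + 2584)/(-111*62 + 3295))/q + 44260/(-22293) = ((-10165 + 2584)/(-111*62 + 3295))/(-7565) + 44260/(-22293) = -7581/(-6882 + 3295)*(-1/7565) + 44260*(-1/22293) = -7581/(-3587)*(-1/7565) - 44260/22293 = -7581*(-1/3587)*(-1/7565) - 44260/22293 = (7581/3587)*(-1/7565) - 44260/22293 = -7581/27135655 - 44260/22293 = -1201193093533/604935156915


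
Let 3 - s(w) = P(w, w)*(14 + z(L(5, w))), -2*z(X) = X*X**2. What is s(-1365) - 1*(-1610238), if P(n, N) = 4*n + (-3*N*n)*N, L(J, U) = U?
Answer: -19405143424292949513/2 ≈ -9.7026e+18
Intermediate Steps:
z(X) = -X**3/2 (z(X) = -X*X**2/2 = -X**3/2)
P(n, N) = 4*n - 3*n*N**2 (P(n, N) = 4*n + (-3*N*n)*N = 4*n - 3*n*N**2)
s(w) = 3 - w*(4 - 3*w**2)*(14 - w**3/2)
s(-1365) - 1*(-1610238) = (3 - 56*(-1365) + 2*(-1365)**4 + 42*(-1365)**3 - 3/2*(-1365)**6) - 1*(-1610238) = (3 + 76440 + 2*3471607400625 + 42*(-2543302125) - 3/2*6468385699029515625) + 1610238 = (3 + 76440 + 6943214801250 - 106818689250 - 19405157097088546875/2) + 1610238 = -19405143424296169989/2 + 1610238 = -19405143424292949513/2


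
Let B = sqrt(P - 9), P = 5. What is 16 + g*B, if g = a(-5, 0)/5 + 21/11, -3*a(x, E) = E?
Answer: 16 + 42*I/11 ≈ 16.0 + 3.8182*I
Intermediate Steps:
a(x, E) = -E/3
B = 2*I (B = sqrt(5 - 9) = sqrt(-4) = 2*I ≈ 2.0*I)
g = 21/11 (g = -1/3*0/5 + 21/11 = 0*(1/5) + 21*(1/11) = 0 + 21/11 = 21/11 ≈ 1.9091)
16 + g*B = 16 + 21*(2*I)/11 = 16 + 42*I/11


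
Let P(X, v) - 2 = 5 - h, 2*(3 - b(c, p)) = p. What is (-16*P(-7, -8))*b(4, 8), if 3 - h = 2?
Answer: 96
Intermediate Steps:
h = 1 (h = 3 - 1*2 = 3 - 2 = 1)
b(c, p) = 3 - p/2
P(X, v) = 6 (P(X, v) = 2 + (5 - 1*1) = 2 + (5 - 1) = 2 + 4 = 6)
(-16*P(-7, -8))*b(4, 8) = (-16*6)*(3 - ½*8) = -96*(3 - 4) = -96*(-1) = 96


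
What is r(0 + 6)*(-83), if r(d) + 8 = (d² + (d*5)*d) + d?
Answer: -17762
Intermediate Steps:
r(d) = -8 + d + 6*d² (r(d) = -8 + ((d² + (d*5)*d) + d) = -8 + ((d² + (5*d)*d) + d) = -8 + ((d² + 5*d²) + d) = -8 + (6*d² + d) = -8 + (d + 6*d²) = -8 + d + 6*d²)
r(0 + 6)*(-83) = (-8 + (0 + 6) + 6*(0 + 6)²)*(-83) = (-8 + 6 + 6*6²)*(-83) = (-8 + 6 + 6*36)*(-83) = (-8 + 6 + 216)*(-83) = 214*(-83) = -17762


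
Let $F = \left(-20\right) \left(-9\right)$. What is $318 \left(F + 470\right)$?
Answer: $206700$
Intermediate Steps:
$F = 180$
$318 \left(F + 470\right) = 318 \left(180 + 470\right) = 318 \cdot 650 = 206700$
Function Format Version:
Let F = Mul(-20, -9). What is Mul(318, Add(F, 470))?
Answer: 206700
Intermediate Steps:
F = 180
Mul(318, Add(F, 470)) = Mul(318, Add(180, 470)) = Mul(318, 650) = 206700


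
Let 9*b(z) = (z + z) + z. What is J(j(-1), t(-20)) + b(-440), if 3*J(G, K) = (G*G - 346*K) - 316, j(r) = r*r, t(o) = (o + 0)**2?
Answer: -46385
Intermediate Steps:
t(o) = o**2
b(z) = z/3 (b(z) = ((z + z) + z)/9 = (2*z + z)/9 = (3*z)/9 = z/3)
j(r) = r**2
J(G, K) = -316/3 - 346*K/3 + G**2/3 (J(G, K) = ((G*G - 346*K) - 316)/3 = ((G**2 - 346*K) - 316)/3 = (-316 + G**2 - 346*K)/3 = -316/3 - 346*K/3 + G**2/3)
J(j(-1), t(-20)) + b(-440) = (-316/3 - 346/3*(-20)**2 + ((-1)**2)**2/3) + (1/3)*(-440) = (-316/3 - 346/3*400 + (1/3)*1**2) - 440/3 = (-316/3 - 138400/3 + (1/3)*1) - 440/3 = (-316/3 - 138400/3 + 1/3) - 440/3 = -138715/3 - 440/3 = -46385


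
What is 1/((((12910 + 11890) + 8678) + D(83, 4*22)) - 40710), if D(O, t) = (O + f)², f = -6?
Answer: -1/1303 ≈ -0.00076746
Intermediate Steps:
D(O, t) = (-6 + O)² (D(O, t) = (O - 6)² = (-6 + O)²)
1/((((12910 + 11890) + 8678) + D(83, 4*22)) - 40710) = 1/((((12910 + 11890) + 8678) + (-6 + 83)²) - 40710) = 1/(((24800 + 8678) + 77²) - 40710) = 1/((33478 + 5929) - 40710) = 1/(39407 - 40710) = 1/(-1303) = -1/1303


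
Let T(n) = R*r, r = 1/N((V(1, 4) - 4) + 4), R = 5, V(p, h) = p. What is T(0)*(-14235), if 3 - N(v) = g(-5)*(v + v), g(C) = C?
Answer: -5475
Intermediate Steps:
N(v) = 3 + 10*v (N(v) = 3 - (-5)*(v + v) = 3 - (-5)*2*v = 3 - (-10)*v = 3 + 10*v)
r = 1/13 (r = 1/(3 + 10*((1 - 4) + 4)) = 1/(3 + 10*(-3 + 4)) = 1/(3 + 10*1) = 1/(3 + 10) = 1/13 ≈ 0.076923)
T(n) = 5/13 (T(n) = 5*(1/13) = 5/13)
T(0)*(-14235) = (5/13)*(-14235) = -5475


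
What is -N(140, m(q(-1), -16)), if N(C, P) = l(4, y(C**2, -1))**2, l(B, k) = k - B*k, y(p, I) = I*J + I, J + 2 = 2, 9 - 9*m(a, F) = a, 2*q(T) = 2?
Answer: -9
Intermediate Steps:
q(T) = 1 (q(T) = (1/2)*2 = 1)
m(a, F) = 1 - a/9
J = 0 (J = -2 + 2 = 0)
y(p, I) = I (y(p, I) = I*0 + I = 0 + I = I)
l(B, k) = k - B*k
N(C, P) = 9 (N(C, P) = (-(1 - 1*4))**2 = (-(1 - 4))**2 = (-1*(-3))**2 = 3**2 = 9)
-N(140, m(q(-1), -16)) = -1*9 = -9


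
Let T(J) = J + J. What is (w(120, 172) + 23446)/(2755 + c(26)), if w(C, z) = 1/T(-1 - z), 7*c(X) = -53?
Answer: 56786205/6654272 ≈ 8.5338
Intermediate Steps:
c(X) = -53/7 (c(X) = (⅐)*(-53) = -53/7)
T(J) = 2*J
w(C, z) = 1/(-2 - 2*z) (w(C, z) = 1/(2*(-1 - z)) = 1/(-2 - 2*z))
(w(120, 172) + 23446)/(2755 + c(26)) = (-1/(2 + 2*172) + 23446)/(2755 - 53/7) = (-1/(2 + 344) + 23446)/(19232/7) = (-1/346 + 23446)*(7/19232) = (8112315/346)*(7/19232) = 56786205/6654272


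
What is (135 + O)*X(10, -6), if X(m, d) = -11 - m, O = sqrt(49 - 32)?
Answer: -2835 - 21*sqrt(17) ≈ -2921.6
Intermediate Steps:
O = sqrt(17) ≈ 4.1231
(135 + O)*X(10, -6) = (135 + sqrt(17))*(-11 - 1*10) = (135 + sqrt(17))*(-11 - 10) = (135 + sqrt(17))*(-21) = -2835 - 21*sqrt(17)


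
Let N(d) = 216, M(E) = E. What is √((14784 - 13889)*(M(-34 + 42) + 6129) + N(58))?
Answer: √5492831 ≈ 2343.7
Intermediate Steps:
√((14784 - 13889)*(M(-34 + 42) + 6129) + N(58)) = √((14784 - 13889)*((-34 + 42) + 6129) + 216) = √(895*(8 + 6129) + 216) = √(895*6137 + 216) = √(5492615 + 216) = √5492831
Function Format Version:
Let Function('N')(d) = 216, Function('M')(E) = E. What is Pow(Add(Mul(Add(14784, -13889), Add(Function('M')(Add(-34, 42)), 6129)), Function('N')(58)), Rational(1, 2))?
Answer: Pow(5492831, Rational(1, 2)) ≈ 2343.7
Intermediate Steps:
Pow(Add(Mul(Add(14784, -13889), Add(Function('M')(Add(-34, 42)), 6129)), Function('N')(58)), Rational(1, 2)) = Pow(Add(Mul(Add(14784, -13889), Add(Add(-34, 42), 6129)), 216), Rational(1, 2)) = Pow(Add(Mul(895, Add(8, 6129)), 216), Rational(1, 2)) = Pow(Add(Mul(895, 6137), 216), Rational(1, 2)) = Pow(Add(5492615, 216), Rational(1, 2)) = Pow(5492831, Rational(1, 2))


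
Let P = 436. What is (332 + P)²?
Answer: 589824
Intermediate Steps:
(332 + P)² = (332 + 436)² = 768² = 589824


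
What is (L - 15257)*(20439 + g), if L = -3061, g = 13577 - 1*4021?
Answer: -549448410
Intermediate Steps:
g = 9556 (g = 13577 - 4021 = 9556)
(L - 15257)*(20439 + g) = (-3061 - 15257)*(20439 + 9556) = -18318*29995 = -549448410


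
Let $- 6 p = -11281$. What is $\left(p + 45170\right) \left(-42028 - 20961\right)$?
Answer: $- \frac{17781857689}{6} \approx -2.9636 \cdot 10^{9}$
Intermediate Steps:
$p = \frac{11281}{6}$ ($p = \left(- \frac{1}{6}\right) \left(-11281\right) = \frac{11281}{6} \approx 1880.2$)
$\left(p + 45170\right) \left(-42028 - 20961\right) = \left(\frac{11281}{6} + 45170\right) \left(-42028 - 20961\right) = \frac{282301}{6} \left(-62989\right) = - \frac{17781857689}{6}$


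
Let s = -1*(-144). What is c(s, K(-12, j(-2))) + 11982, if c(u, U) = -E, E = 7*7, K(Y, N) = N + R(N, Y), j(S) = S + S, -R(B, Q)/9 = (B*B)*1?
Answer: 11933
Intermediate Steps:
R(B, Q) = -9*B² (R(B, Q) = -9*B*B = -9*B²)
j(S) = 2*S
s = 144
K(Y, N) = N - 9*N²
E = 49
c(u, U) = -49 (c(u, U) = -1*49 = -49)
c(s, K(-12, j(-2))) + 11982 = -49 + 11982 = 11933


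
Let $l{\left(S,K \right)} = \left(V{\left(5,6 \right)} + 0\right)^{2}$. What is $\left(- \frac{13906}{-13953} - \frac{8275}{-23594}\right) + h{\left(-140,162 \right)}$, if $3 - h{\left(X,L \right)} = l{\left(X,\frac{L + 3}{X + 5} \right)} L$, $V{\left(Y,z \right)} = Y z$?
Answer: $- \frac{47996961375115}{329207082} \approx -1.458 \cdot 10^{5}$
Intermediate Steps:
$l{\left(S,K \right)} = 900$ ($l{\left(S,K \right)} = \left(5 \cdot 6 + 0\right)^{2} = \left(30 + 0\right)^{2} = 30^{2} = 900$)
$h{\left(X,L \right)} = 3 - 900 L$
$\left(- \frac{13906}{-13953} - \frac{8275}{-23594}\right) + h{\left(-140,162 \right)} = \left(- \frac{13906}{-13953} - \frac{8275}{-23594}\right) + \left(3 - 145800\right) = \left(\left(-13906\right) \left(- \frac{1}{13953}\right) - - \frac{8275}{23594}\right) + \left(3 - 145800\right) = \left(\frac{13906}{13953} + \frac{8275}{23594}\right) - 145797 = \frac{443559239}{329207082} - 145797 = - \frac{47996961375115}{329207082}$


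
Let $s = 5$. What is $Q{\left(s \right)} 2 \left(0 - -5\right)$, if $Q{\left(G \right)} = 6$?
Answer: $60$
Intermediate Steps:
$Q{\left(s \right)} 2 \left(0 - -5\right) = 6 \cdot 2 \left(0 - -5\right) = 12 \left(0 + 5\right) = 12 \cdot 5 = 60$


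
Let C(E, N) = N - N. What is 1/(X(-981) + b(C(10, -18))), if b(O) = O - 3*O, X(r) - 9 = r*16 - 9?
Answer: -1/15696 ≈ -6.3710e-5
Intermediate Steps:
C(E, N) = 0
X(r) = 16*r (X(r) = 9 + (r*16 - 9) = 9 + (16*r - 9) = 9 + (-9 + 16*r) = 16*r)
b(O) = -2*O
1/(X(-981) + b(C(10, -18))) = 1/(16*(-981) - 2*0) = 1/(-15696 + 0) = 1/(-15696) = -1/15696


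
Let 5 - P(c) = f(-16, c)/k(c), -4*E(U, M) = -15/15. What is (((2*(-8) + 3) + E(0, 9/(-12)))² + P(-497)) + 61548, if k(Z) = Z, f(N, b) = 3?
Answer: 490762201/7952 ≈ 61716.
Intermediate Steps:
E(U, M) = ¼ (E(U, M) = -(-15)/(4*15) = -¼*(-1) = ¼)
P(c) = 5 - 3/c
(((2*(-8) + 3) + E(0, 9/(-12)))² + P(-497)) + 61548 = (((2*(-8) + 3) + ¼)² + (5 - 3/(-497))) + 61548 = (((-16 + 3) + ¼)² + (5 - 3*(-1/497))) + 61548 = ((-13 + ¼)² + (5 + 3/497)) + 61548 = ((-51/4)² + 2488/497) + 61548 = (2601/16 + 2488/497) + 61548 = 1332505/7952 + 61548 = 490762201/7952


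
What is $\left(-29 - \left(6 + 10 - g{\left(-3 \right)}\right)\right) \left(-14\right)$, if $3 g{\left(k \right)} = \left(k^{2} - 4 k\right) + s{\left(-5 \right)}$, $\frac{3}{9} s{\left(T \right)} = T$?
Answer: $602$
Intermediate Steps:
$s{\left(T \right)} = 3 T$
$g{\left(k \right)} = -5 - \frac{4 k}{3} + \frac{k^{2}}{3}$ ($g{\left(k \right)} = \frac{\left(k^{2} - 4 k\right) + 3 \left(-5\right)}{3} = \frac{\left(k^{2} - 4 k\right) - 15}{3} = \frac{-15 + k^{2} - 4 k}{3} = -5 - \frac{4 k}{3} + \frac{k^{2}}{3}$)
$\left(-29 - \left(6 + 10 - g{\left(-3 \right)}\right)\right) \left(-14\right) = \left(-29 - \left(4 + 10\right)\right) \left(-14\right) = \left(-29 + \left(\left(-5 + 4 + \frac{1}{3} \cdot 9\right) - \left(6 + 10\right)\right)\right) \left(-14\right) = \left(-29 + \left(\left(-5 + 4 + 3\right) - 16\right)\right) \left(-14\right) = \left(-29 + \left(2 - 16\right)\right) \left(-14\right) = \left(-29 - 14\right) \left(-14\right) = \left(-43\right) \left(-14\right) = 602$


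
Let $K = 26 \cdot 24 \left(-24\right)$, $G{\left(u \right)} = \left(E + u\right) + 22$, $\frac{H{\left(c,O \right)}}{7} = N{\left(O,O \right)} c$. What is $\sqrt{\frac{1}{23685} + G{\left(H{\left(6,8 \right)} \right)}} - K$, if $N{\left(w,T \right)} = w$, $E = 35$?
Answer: $14976 + \frac{\sqrt{220464859110}}{23685} \approx 14996.0$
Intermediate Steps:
$H{\left(c,O \right)} = 7 O c$
$G{\left(u \right)} = 57 + u$ ($G{\left(u \right)} = \left(35 + u\right) + 22 = 57 + u$)
$K = -14976$ ($K = 624 \left(-24\right) = -14976$)
$\sqrt{\frac{1}{23685} + G{\left(H{\left(6,8 \right)} \right)}} - K = \sqrt{\frac{1}{23685} + \left(57 + 7 \cdot 8 \cdot 6\right)} - -14976 = \sqrt{\frac{1}{23685} + \left(57 + 336\right)} + 14976 = \sqrt{\frac{1}{23685} + 393} + 14976 = \sqrt{\frac{9308206}{23685}} + 14976 = \frac{\sqrt{220464859110}}{23685} + 14976 = 14976 + \frac{\sqrt{220464859110}}{23685}$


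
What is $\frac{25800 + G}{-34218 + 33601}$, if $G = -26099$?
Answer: $\frac{299}{617} \approx 0.4846$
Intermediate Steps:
$\frac{25800 + G}{-34218 + 33601} = \frac{25800 - 26099}{-34218 + 33601} = - \frac{299}{-617} = \left(-299\right) \left(- \frac{1}{617}\right) = \frac{299}{617}$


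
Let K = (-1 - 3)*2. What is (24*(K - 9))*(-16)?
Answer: 6528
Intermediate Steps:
K = -8 (K = -4*2 = -8)
(24*(K - 9))*(-16) = (24*(-8 - 9))*(-16) = (24*(-17))*(-16) = -408*(-16) = 6528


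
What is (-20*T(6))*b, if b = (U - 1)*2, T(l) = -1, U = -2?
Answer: -120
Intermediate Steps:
b = -6 (b = (-2 - 1)*2 = -3*2 = -6)
(-20*T(6))*b = -20*(-1)*(-6) = 20*(-6) = -120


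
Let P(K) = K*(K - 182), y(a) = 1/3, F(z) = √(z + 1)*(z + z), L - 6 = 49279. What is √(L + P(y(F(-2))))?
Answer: 2*√110755/3 ≈ 221.87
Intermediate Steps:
L = 49285 (L = 6 + 49279 = 49285)
F(z) = 2*z*√(1 + z) (F(z) = √(1 + z)*(2*z) = 2*z*√(1 + z))
y(a) = ⅓
P(K) = K*(-182 + K)
√(L + P(y(F(-2)))) = √(49285 + (-182 + ⅓)/3) = √(49285 + (⅓)*(-545/3)) = √(49285 - 545/9) = √(443020/9) = 2*√110755/3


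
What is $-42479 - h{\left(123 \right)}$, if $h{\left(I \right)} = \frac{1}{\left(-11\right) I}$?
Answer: $- \frac{57474086}{1353} \approx -42479.0$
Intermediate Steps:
$h{\left(I \right)} = - \frac{1}{11 I}$
$-42479 - h{\left(123 \right)} = -42479 - - \frac{1}{11 \cdot 123} = -42479 - \left(- \frac{1}{11}\right) \frac{1}{123} = -42479 - - \frac{1}{1353} = -42479 + \frac{1}{1353} = - \frac{57474086}{1353}$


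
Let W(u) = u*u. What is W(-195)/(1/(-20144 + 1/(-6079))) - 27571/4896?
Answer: -22797566685844909/29762784 ≈ -7.6598e+8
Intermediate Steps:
W(u) = u**2
W(-195)/(1/(-20144 + 1/(-6079))) - 27571/4896 = (-195)**2/(1/(-20144 + 1/(-6079))) - 27571/4896 = 38025/(1/(-20144 - 1/6079)) - 27571*1/4896 = 38025/(1/(-122455377/6079)) - 27571/4896 = 38025/(-6079/122455377) - 27571/4896 = 38025*(-122455377/6079) - 27571/4896 = -4656365710425/6079 - 27571/4896 = -22797566685844909/29762784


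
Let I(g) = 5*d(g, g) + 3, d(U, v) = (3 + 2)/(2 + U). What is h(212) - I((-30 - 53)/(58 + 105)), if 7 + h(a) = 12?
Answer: -3589/243 ≈ -14.770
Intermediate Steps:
h(a) = 5 (h(a) = -7 + 12 = 5)
d(U, v) = 5/(2 + U)
I(g) = 3 + 25/(2 + g) (I(g) = 5*(5/(2 + g)) + 3 = 25/(2 + g) + 3 = 3 + 25/(2 + g))
h(212) - I((-30 - 53)/(58 + 105)) = 5 - (31 + 3*((-30 - 53)/(58 + 105)))/(2 + (-30 - 53)/(58 + 105)) = 5 - (31 + 3*(-83/163))/(2 - 83/163) = 5 - (31 - 249/163)/243/163 = 5 - 163*4804/(243*163) = 5 - 1*4804/243 = 5 - 4804/243 = -3589/243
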